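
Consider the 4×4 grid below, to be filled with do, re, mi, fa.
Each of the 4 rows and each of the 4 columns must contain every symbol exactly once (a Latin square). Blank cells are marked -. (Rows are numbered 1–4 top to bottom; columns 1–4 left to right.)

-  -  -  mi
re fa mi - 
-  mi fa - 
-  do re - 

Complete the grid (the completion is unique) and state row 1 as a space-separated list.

Row 1, column 2: row 1 has {mi} and column 2 has {do, mi, fa}, leaving only re.
Row 1, column 3: row 1 has {re, mi} and column 3 has {re, mi, fa}, leaving only do.
Row 1, column 1: row 1 has {do, re, mi} and column 1 has {re}, leaving only fa.
So row 1 reads: fa re do mi.

fa re do mi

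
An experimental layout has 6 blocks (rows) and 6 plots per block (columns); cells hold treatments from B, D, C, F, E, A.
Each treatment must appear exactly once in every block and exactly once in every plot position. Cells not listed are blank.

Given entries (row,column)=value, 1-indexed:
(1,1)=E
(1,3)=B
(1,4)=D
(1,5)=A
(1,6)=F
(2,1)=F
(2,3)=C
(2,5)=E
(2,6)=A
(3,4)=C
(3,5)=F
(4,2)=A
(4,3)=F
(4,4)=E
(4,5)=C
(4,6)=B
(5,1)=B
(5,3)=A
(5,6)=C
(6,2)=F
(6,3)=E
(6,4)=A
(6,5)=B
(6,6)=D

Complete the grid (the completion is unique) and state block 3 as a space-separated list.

A B D C F E

Block 3, plot 3: block 3 has {C, F} and plot 3 has {B, C, F, E, A}, leaving only D.
Block 3, plot 1: block 3 has {D, C, F} and plot 1 has {B, F, E}, leaving only A.
Block 3, plot 6: block 3 has {D, C, F, A} and plot 6 has {B, D, C, F, A}, leaving only E.
Block 3, plot 2: block 3 has {D, C, F, E, A} and plot 2 has {F, A}, leaving only B.
So block 3 reads: A B D C F E.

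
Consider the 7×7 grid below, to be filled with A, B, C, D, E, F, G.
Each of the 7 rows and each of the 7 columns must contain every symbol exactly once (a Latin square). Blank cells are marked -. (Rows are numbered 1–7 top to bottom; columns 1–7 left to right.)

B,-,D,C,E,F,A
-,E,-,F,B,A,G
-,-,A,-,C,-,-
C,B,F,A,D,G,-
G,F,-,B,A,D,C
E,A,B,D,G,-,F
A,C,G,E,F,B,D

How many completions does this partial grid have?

Row 1, column 2: eliminating its row and column leaves {G}.
Row 2, column 1: eliminating its row and column leaves {D}.
Row 2, column 3: eliminating its row and column leaves {C}.
Row 3, column 1: eliminating its row and column leaves {D, F}.
Row 3, column 2: eliminating its row and column leaves {D, G}.
Row 3, column 4: eliminating its row and column leaves {G}.
Row 3, column 6: eliminating its row and column leaves {E}.
Row 3, column 7: eliminating its row and column leaves {B, E}.
Row 4, column 7: eliminating its row and column leaves {E}.
Row 5, column 3: eliminating its row and column leaves {E}.
Row 6, column 6: eliminating its row and column leaves {C}.
Only one assignment across all blanks avoids any row or column repeat, giving 1 completion.

1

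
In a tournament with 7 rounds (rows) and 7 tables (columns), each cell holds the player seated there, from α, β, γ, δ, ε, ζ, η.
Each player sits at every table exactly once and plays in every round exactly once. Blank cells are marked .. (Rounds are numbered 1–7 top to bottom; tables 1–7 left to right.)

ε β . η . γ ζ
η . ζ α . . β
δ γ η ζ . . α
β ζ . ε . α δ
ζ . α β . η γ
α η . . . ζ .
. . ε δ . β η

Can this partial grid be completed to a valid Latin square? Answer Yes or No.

Yes

No round or table among the givens repeats a symbol, and propagating forced cells runs into no contradiction.
One valid completion exists (for instance, ε β δ η α γ ζ / η ε ζ α γ δ β / δ γ η ζ β ε α / β ζ γ ε η α δ / ζ δ α β ε η γ / α η β γ δ ζ ε / γ α ε δ ζ β η).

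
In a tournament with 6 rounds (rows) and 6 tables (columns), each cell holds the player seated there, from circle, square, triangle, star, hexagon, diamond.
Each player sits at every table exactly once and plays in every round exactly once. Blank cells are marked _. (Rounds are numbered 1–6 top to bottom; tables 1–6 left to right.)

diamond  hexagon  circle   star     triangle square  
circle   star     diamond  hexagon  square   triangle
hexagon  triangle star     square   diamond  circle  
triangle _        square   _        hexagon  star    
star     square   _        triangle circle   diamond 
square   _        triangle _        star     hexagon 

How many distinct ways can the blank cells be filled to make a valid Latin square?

Round 4, table 2: eliminating its round and table leaves {circle, diamond}.
Round 4, table 4: eliminating its round and table leaves {circle, diamond}.
Round 5, table 3: eliminating its round and table leaves {hexagon}.
Round 6, table 2: eliminating its round and table leaves {circle, diamond}.
Round 6, table 4: eliminating its round and table leaves {circle, diamond}.
Enumerating the assignments across these blanks that avoid any round or table repeat gives 2 completions.

2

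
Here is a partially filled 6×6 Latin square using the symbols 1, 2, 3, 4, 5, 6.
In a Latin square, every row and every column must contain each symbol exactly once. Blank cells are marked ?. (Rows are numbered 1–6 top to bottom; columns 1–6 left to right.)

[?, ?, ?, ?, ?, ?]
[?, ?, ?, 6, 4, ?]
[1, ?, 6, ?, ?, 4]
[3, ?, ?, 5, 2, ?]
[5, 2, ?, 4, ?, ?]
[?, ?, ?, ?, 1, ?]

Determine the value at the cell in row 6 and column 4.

Row 2, column 1: row 2 has {4, 6} and column 1 has {1, 3, 5}, leaving only 2.
Row 6, column 4 is narrowed to {2, 3}.
If it were 2, then row 3, column 5 would be left with no valid symbol.
So row 6, column 4 must be 3.

3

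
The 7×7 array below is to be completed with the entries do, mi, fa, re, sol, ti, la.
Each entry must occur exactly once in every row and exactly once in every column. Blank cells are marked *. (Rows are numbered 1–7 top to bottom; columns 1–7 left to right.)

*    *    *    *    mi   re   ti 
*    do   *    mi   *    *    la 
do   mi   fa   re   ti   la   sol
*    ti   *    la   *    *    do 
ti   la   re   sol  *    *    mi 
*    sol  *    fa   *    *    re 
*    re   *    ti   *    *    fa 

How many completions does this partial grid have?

13

Row 1, column 1: eliminating its row and column leaves {fa, sol, la}.
Row 1, column 2: eliminating its row and column leaves {fa}.
Row 1, column 3: eliminating its row and column leaves {do, sol, la}.
Row 1, column 4: eliminating its row and column leaves {do}.
Row 2, column 1: eliminating its row and column leaves {fa, re, sol}.
Row 2, column 3: eliminating its row and column leaves {sol, ti}.
Row 2, column 5: eliminating its row and column leaves {fa, re, sol}.
Row 2, column 6: eliminating its row and column leaves {fa, sol, ti}.
Row 4, column 1: eliminating its row and column leaves {mi, fa, re, sol}.
Row 4, column 3: eliminating its row and column leaves {mi, sol}.
Row 4, column 5: eliminating its row and column leaves {fa, re, sol}.
Row 4, column 6: eliminating its row and column leaves {mi, fa, sol}.
Row 5, column 5: eliminating its row and column leaves {do, fa}.
Row 5, column 6: eliminating its row and column leaves {do, fa}.
Row 6, column 1: eliminating its row and column leaves {mi, la}.
Row 6, column 3: eliminating its row and column leaves {do, mi, ti, la}.
Row 6, column 5: eliminating its row and column leaves {do, la}.
Row 6, column 6: eliminating its row and column leaves {do, mi, ti}.
Row 7, column 1: eliminating its row and column leaves {mi, sol, la}.
Row 7, column 3: eliminating its row and column leaves {do, mi, sol, la}.
Row 7, column 5: eliminating its row and column leaves {do, sol, la}.
Row 7, column 6: eliminating its row and column leaves {do, mi, sol}.
Enumerating the assignments across these blanks that avoid any row or column repeat gives 13 completions.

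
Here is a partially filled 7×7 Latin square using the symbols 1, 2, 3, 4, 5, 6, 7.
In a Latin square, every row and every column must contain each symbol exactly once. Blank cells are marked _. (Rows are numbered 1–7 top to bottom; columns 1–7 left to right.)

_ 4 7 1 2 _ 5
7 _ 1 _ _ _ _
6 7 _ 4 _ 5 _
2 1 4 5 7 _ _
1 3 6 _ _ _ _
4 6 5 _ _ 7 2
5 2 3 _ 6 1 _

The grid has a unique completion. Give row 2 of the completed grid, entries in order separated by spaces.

7 5 1 6 4 2 3

Row 2, column 2: row 2 has {1, 7} and column 2 has {1, 2, 3, 4, 6, 7}, leaving only 5.
Row 1, column 1: row 1 has {1, 2, 4, 5, 7} and column 1 has {1, 2, 4, 5, 6, 7}, leaving only 3.
Row 1, column 6: row 1 has {1, 2, 3, 4, 5, 7} and column 6 has {1, 5, 7}, leaving only 6.
Row 3, column 3: row 3 has {4, 5, 6, 7} and column 3 has {1, 3, 4, 5, 6, 7}, leaving only 2.
Row 4, column 6: row 4 has {1, 2, 4, 5, 7} and column 6 has {1, 5, 6, 7}, leaving only 3.
Row 4, column 7: row 4 has {1, 2, 3, 4, 5, 7} and column 7 has {2, 5}, leaving only 6.
Row 6, column 4: row 6 has {2, 4, 5, 6, 7} and column 4 has {1, 4, 5}, leaving only 3.
Row 6, column 5: row 6 has {2, 3, 4, 5, 6, 7} and column 5 has {2, 6, 7}, leaving only 1.
Row 3, column 5: row 3 has {2, 4, 5, 6, 7} and column 5 has {1, 2, 6, 7}, leaving only 3.
Row 2, column 5: row 2 has {1, 5, 7} and column 5 has {1, 2, 3, 6, 7}, leaving only 4.
Row 2, column 6: row 2 has {1, 4, 5, 7} and column 6 has {1, 3, 5, 6, 7}, leaving only 2.
Row 2, column 4: row 2 has {1, 2, 4, 5, 7} and column 4 has {1, 3, 4, 5}, leaving only 6.
Row 2, column 7: row 2 has {1, 2, 4, 5, 6, 7} and column 7 has {2, 5, 6}, leaving only 3.
So row 2 reads: 7 5 1 6 4 2 3.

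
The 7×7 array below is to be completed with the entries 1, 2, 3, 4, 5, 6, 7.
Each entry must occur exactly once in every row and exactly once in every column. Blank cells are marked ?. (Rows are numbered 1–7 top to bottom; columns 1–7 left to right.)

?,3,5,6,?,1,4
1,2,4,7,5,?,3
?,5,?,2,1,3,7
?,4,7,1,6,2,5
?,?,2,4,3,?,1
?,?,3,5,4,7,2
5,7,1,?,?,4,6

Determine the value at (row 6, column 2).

1

Row 2, column 6: row 2 has {1, 2, 3, 4, 5, 7} and column 6 has {1, 2, 3, 4, 7}, leaving only 6.
Row 3, column 3: row 3 has {1, 2, 3, 5, 7} and column 3 has {1, 2, 3, 4, 5, 7}, leaving only 6.
Row 3, column 1: row 3 has {1, 2, 3, 5, 6, 7} and column 1 has {1, 5}, leaving only 4.
Row 4, column 1: row 4 has {1, 2, 4, 5, 6, 7} and column 1 has {1, 4, 5}, leaving only 3.
Row 5, column 2: row 5 has {1, 2, 3, 4} and column 2 has {2, 3, 4, 5, 7}, leaving only 6.
Row 6 already has {2, 3, 4, 5, 7} and column 2 already has {2, 3, 4, 5, 6, 7}, so row 6, column 2 must be 1.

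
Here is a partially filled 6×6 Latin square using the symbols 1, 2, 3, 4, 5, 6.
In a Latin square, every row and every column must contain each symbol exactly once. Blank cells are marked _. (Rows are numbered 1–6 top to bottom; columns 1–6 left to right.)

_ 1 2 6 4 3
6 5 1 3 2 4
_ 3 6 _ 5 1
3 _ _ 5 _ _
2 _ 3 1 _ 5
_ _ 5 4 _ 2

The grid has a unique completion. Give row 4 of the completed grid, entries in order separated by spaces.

3 2 4 5 1 6

Row 4, column 3: row 4 has {3, 5} and column 3 has {1, 2, 3, 5, 6}, leaving only 4.
Row 4, column 6: row 4 has {3, 4, 5} and column 6 has {1, 2, 3, 4, 5}, leaving only 6.
Row 4, column 2: row 4 has {3, 4, 5, 6} and column 2 has {1, 3, 5}, leaving only 2.
Row 4, column 5: row 4 has {2, 3, 4, 5, 6} and column 5 has {2, 4, 5}, leaving only 1.
So row 4 reads: 3 2 4 5 1 6.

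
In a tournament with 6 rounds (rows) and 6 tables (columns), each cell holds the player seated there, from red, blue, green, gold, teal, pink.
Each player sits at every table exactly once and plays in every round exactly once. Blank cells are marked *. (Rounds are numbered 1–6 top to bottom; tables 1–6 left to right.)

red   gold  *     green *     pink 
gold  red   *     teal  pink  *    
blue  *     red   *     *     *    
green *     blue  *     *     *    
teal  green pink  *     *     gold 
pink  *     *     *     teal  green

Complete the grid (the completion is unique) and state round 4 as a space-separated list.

green teal blue pink gold red

Round 1, table 3: round 1 has {red, green, gold, pink} and table 3 has {red, blue, pink}, leaving only teal.
Round 1, table 5: round 1 has {red, green, gold, teal, pink} and table 5 has {teal, pink}, leaving only blue.
Round 2, table 3: round 2 has {red, gold, teal, pink} and table 3 has {red, blue, teal, pink}, leaving only green.
Round 2, table 6: round 2 has {red, green, gold, teal, pink} and table 6 has {green, gold, pink}, leaving only blue.
Round 3, table 6: round 3 has {red, blue} and table 6 has {blue, green, gold, pink}, leaving only teal.
Round 4, table 6: round 4 has {blue, green} and table 6 has {blue, green, gold, teal, pink}, leaving only red.
Round 4, table 5: round 4 has {red, blue, green} and table 5 has {blue, teal, pink}, leaving only gold.
Round 4, table 4: round 4 has {red, blue, green, gold} and table 4 has {green, teal}, leaving only pink.
Round 4, table 2: round 4 has {red, blue, green, gold, pink} and table 2 has {red, green, gold}, leaving only teal.
So round 4 reads: green teal blue pink gold red.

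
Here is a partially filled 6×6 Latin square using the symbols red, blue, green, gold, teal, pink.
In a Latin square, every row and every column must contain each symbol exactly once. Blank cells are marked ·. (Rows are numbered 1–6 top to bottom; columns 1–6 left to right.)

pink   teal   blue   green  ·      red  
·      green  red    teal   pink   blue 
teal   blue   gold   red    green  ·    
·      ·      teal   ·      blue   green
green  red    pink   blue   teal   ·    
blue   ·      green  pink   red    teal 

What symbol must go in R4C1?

red

Row 1, column 5: row 1 has {red, blue, green, teal, pink} and column 5 has {red, blue, green, teal, pink}, leaving only gold.
Row 2, column 1: row 2 has {red, blue, green, teal, pink} and column 1 has {blue, green, teal, pink}, leaving only gold.
Row 4 already has {blue, green, teal} and column 1 already has {blue, green, gold, teal, pink}, so row 4, column 1 must be red.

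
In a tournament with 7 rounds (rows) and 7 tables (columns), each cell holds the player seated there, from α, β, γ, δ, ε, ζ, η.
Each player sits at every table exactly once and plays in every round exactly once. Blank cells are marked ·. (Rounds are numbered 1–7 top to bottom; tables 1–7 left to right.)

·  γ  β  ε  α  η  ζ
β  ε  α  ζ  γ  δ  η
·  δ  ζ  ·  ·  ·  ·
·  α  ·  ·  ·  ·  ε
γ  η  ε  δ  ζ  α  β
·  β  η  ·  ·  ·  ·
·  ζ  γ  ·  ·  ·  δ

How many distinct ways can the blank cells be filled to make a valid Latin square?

Round 1, table 1: eliminating its round and table leaves {δ}.
Round 3, table 1: eliminating its round and table leaves {α, ε, η}.
Round 3, table 4: eliminating its round and table leaves {α, β, γ, η}.
Round 3, table 5: eliminating its round and table leaves {β, ε, η}.
Round 3, table 6: eliminating its round and table leaves {β, γ, ε}.
Round 3, table 7: eliminating its round and table leaves {α, γ}.
Round 4, table 1: eliminating its round and table leaves {δ, ζ, η}.
Round 4, table 3: eliminating its round and table leaves {δ}.
Round 4, table 4: eliminating its round and table leaves {β, γ, η}.
Round 4, table 5: eliminating its round and table leaves {β, δ, η}.
Round 4, table 6: eliminating its round and table leaves {β, γ, ζ}.
Round 6, table 1: eliminating its round and table leaves {α, δ, ε, ζ}.
Round 6, table 4: eliminating its round and table leaves {α, γ}.
Round 6, table 5: eliminating its round and table leaves {δ, ε}.
Round 6, table 6: eliminating its round and table leaves {γ, ε, ζ}.
Round 6, table 7: eliminating its round and table leaves {α, γ}.
Round 7, table 1: eliminating its round and table leaves {α, ε, η}.
Round 7, table 4: eliminating its round and table leaves {α, β, η}.
Round 7, table 5: eliminating its round and table leaves {β, ε, η}.
Round 7, table 6: eliminating its round and table leaves {β, ε}.
Enumerating the assignments across these blanks that avoid any round or table repeat gives 11 completions.

11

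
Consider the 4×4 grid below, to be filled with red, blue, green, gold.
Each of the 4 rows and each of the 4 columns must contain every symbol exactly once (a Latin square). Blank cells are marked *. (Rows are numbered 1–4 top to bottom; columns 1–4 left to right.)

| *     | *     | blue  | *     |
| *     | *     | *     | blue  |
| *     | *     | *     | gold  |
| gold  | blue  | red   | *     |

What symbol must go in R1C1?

green

Row 3, column 3: row 3 has {gold} and column 3 has {red, blue}, leaving only green.
Row 2, column 3: row 2 has {blue} and column 3 has {red, blue, green}, leaving only gold.
Row 3, column 2: row 3 has {green, gold} and column 2 has {blue}, leaving only red.
Row 2, column 2: row 2 has {blue, gold} and column 2 has {red, blue}, leaving only green.
Row 1, column 2: row 1 has {blue} and column 2 has {red, blue, green}, leaving only gold.
Row 2, column 1: row 2 has {blue, green, gold} and column 1 has {gold}, leaving only red.
Row 1 already has {blue, gold} and column 1 already has {red, gold}, so row 1, column 1 must be green.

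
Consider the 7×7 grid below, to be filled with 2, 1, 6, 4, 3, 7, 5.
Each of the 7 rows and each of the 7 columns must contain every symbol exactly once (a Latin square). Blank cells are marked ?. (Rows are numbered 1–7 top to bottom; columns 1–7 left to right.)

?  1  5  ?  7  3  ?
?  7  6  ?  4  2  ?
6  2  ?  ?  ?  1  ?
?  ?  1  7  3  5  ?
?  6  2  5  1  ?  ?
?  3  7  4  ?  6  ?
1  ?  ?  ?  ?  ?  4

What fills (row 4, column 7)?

6

Row 3, column 4: row 3 has {2, 1, 6} and column 4 has {4, 7, 5}, leaving only 3.
Row 2, column 4: row 2 has {2, 6, 4, 7} and column 4 has {4, 3, 7, 5}, leaving only 1.
Row 3, column 3: row 3 has {2, 1, 6, 3} and column 3 has {2, 1, 6, 7, 5}, leaving only 4.
Row 3, column 5: row 3 has {2, 1, 6, 4, 3} and column 5 has {1, 4, 3, 7}, leaving only 5.
Row 3, column 7: row 3 has {2, 1, 6, 4, 3, 5} and column 7 has {4}, leaving only 7.
Row 4, column 2: row 4 has {1, 3, 7, 5} and column 2 has {2, 1, 6, 3, 7}, leaving only 4.
Row 4, column 1: row 4 has {1, 4, 3, 7, 5} and column 1 has {1, 6}, leaving only 2.
Row 4 already has {2, 1, 4, 3, 7, 5} and column 7 already has {4, 7}, so row 4, column 7 must be 6.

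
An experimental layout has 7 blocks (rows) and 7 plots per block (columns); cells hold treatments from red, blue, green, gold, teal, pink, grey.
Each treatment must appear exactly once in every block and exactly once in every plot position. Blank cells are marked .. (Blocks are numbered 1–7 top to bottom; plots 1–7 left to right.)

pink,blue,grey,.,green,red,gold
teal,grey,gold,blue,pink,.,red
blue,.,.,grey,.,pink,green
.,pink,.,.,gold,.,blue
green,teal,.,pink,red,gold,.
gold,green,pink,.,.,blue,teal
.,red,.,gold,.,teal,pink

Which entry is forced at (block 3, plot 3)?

Block 1, plot 4: block 1 has {red, blue, green, gold, pink, grey} and plot 4 has {blue, gold, pink, grey}, leaving only teal.
Block 2, plot 6: block 2 has {red, blue, gold, teal, pink, grey} and plot 6 has {red, blue, gold, teal, pink}, leaving only green.
Block 3, plot 2: block 3 has {blue, green, pink, grey} and plot 2 has {red, blue, green, teal, pink, grey}, leaving only gold.
Block 3, plot 5: block 3 has {blue, green, gold, pink, grey} and plot 5 has {red, green, gold, pink}, leaving only teal.
Block 3 already has {blue, green, gold, teal, pink, grey} and plot 3 already has {gold, pink, grey}, so block 3, plot 3 must be red.

red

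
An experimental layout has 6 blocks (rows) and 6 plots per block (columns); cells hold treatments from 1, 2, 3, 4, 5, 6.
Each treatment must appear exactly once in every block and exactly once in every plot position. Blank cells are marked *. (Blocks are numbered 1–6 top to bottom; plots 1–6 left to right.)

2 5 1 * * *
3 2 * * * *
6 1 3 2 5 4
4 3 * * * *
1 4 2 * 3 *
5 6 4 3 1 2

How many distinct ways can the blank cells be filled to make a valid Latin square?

Block 1, plot 4: eliminating its block and plot leaves {4, 6}.
Block 1, plot 5: eliminating its block and plot leaves {4, 6}.
Block 1, plot 6: eliminating its block and plot leaves {3, 6}.
Block 2, plot 3: eliminating its block and plot leaves {5, 6}.
Block 2, plot 4: eliminating its block and plot leaves {1, 4, 5, 6}.
Block 2, plot 5: eliminating its block and plot leaves {4, 6}.
Block 2, plot 6: eliminating its block and plot leaves {1, 5, 6}.
Block 4, plot 3: eliminating its block and plot leaves {5, 6}.
Block 4, plot 4: eliminating its block and plot leaves {1, 5, 6}.
Block 4, plot 5: eliminating its block and plot leaves {2, 6}.
Block 4, plot 6: eliminating its block and plot leaves {1, 5, 6}.
Block 5, plot 4: eliminating its block and plot leaves {5, 6}.
Block 5, plot 6: eliminating its block and plot leaves {5, 6}.
Enumerating the assignments across these blanks that avoid any block or plot repeat gives 5 completions.

5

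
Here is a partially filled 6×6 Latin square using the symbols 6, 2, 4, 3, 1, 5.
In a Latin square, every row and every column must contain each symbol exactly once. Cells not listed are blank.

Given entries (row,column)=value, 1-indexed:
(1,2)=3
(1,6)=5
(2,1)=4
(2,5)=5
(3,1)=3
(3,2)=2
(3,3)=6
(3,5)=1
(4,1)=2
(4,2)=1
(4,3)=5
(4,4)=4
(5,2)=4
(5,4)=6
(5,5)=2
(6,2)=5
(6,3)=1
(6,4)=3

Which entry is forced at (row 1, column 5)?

6

Row 2, column 2: row 2 has {4, 5} and column 2 has {2, 4, 3, 1, 5}, leaving only 6.
Row 3, column 4: row 3 has {6, 2, 3, 1} and column 4 has {6, 4, 3}, leaving only 5.
Row 3, column 6: row 3 has {6, 2, 3, 1, 5} and column 6 has {5}, leaving only 4.
Row 5, column 3: row 5 has {6, 2, 4} and column 3 has {6, 1, 5}, leaving only 3.
Row 2, column 3: row 2 has {6, 4, 5} and column 3 has {6, 3, 1, 5}, leaving only 2.
Row 1, column 3: row 1 has {3, 5} and column 3 has {6, 2, 3, 1, 5}, leaving only 4.
Row 1 already has {4, 3, 5} and column 5 already has {2, 1, 5}, so row 1, column 5 must be 6.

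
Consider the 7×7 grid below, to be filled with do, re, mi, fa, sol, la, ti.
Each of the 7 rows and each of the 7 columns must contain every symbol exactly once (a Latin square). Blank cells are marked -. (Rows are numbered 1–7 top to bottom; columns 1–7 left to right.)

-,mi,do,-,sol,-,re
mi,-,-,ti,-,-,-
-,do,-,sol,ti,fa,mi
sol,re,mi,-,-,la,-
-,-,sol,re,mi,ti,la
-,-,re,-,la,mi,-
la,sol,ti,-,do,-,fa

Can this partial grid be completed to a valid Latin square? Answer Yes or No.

Row 1, column 6: row 1 together with column 6 already contain {do, re, mi, fa, sol, la, ti} — every symbol — so nothing can go there. The grid has no valid completion.

No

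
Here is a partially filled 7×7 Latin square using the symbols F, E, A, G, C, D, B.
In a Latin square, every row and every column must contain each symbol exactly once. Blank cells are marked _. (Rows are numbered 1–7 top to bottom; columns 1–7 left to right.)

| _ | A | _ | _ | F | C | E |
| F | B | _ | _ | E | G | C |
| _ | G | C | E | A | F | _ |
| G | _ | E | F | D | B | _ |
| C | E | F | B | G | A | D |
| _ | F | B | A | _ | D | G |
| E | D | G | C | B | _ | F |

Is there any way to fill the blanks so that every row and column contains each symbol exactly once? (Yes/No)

Row 6, column 1: row 6 together with column 1 already contain {F, E, A, G, C, D, B} — every symbol — so nothing can go there. The grid has no valid completion.

No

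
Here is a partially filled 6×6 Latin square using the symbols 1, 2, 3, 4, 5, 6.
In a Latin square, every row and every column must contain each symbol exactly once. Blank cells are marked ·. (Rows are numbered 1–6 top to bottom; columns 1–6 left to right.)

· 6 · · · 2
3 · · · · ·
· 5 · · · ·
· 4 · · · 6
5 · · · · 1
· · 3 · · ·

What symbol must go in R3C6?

3

Row 3, column 6 is narrowed to {3, 4}.
If it were 4, then row 6, column 6 would be left with no valid symbol.
So row 3, column 6 must be 3.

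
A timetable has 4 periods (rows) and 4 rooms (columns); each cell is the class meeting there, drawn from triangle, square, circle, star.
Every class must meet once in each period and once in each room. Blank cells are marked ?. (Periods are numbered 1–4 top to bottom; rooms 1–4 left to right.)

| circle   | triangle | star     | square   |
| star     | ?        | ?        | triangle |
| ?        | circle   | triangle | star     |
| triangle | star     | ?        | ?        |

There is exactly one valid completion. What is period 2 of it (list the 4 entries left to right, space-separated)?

star square circle triangle

Period 2, room 2: period 2 has {triangle, star} and room 2 has {triangle, circle, star}, leaving only square.
Period 2, room 3: period 2 has {triangle, square, star} and room 3 has {triangle, star}, leaving only circle.
So period 2 reads: star square circle triangle.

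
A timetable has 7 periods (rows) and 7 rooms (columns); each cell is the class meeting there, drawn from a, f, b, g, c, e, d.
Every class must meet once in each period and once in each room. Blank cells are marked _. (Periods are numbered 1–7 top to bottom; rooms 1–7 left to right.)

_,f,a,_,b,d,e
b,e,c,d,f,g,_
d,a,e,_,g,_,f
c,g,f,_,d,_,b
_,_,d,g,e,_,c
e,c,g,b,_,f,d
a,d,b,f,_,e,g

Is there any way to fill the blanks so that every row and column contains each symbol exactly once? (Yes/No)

No

Period 1, room 1: period 1 has {a, f, b, e, d} and room 1 has {a, b, c, e, d}, so it must be g.
Period 1, room 4: period 1 has {a, f, b, g, e, d} and room 4 has {f, b, g, d}, so it must be c.
Now period 3, room 4: period 3 together with room 4 already contain {a, f, b, g, c, e, d} — every symbol — so nothing can go there. The grid has no valid completion.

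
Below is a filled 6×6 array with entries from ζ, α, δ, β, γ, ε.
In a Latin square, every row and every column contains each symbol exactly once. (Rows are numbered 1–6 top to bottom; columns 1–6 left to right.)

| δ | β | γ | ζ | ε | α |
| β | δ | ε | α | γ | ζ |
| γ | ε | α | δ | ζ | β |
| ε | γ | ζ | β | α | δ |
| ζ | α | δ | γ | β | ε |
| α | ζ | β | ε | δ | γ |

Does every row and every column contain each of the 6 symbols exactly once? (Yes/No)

Each row is a permutation of the 6 symbols, and so is each column.

Yes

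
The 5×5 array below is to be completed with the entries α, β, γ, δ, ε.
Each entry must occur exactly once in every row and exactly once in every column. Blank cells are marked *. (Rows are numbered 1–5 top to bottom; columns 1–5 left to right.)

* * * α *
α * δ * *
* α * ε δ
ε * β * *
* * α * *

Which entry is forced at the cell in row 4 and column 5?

Row 3, column 3: row 3 has {α, δ, ε} and column 3 has {α, β, δ}, leaving only γ.
Row 1, column 3: row 1 has {α} and column 3 has {α, β, γ, δ}, leaving only ε.
Row 3, column 1: row 3 has {α, γ, δ, ε} and column 1 has {α, ε}, leaving only β.
Row 4, column 5 is narrowed to {α, γ}.
If it were γ, then row 5, column 5 would be left with no valid symbol.
So row 4, column 5 must be α.

α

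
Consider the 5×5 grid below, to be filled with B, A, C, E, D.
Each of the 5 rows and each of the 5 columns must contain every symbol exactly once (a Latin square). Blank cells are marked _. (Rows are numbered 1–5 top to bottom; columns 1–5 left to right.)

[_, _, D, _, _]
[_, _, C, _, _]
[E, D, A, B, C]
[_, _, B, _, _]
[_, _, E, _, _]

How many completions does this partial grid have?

Row 1, column 1: eliminating its row and column leaves {B, A, C}.
Row 1, column 2: eliminating its row and column leaves {B, A, C, E}.
Row 1, column 4: eliminating its row and column leaves {A, C, E}.
Row 1, column 5: eliminating its row and column leaves {B, A, E}.
Row 2, column 1: eliminating its row and column leaves {B, A, D}.
Row 2, column 2: eliminating its row and column leaves {B, A, E}.
Row 2, column 4: eliminating its row and column leaves {A, E, D}.
Row 2, column 5: eliminating its row and column leaves {B, A, E, D}.
Row 4, column 1: eliminating its row and column leaves {A, C, D}.
Row 4, column 2: eliminating its row and column leaves {A, C, E}.
Row 4, column 4: eliminating its row and column leaves {A, C, E, D}.
Row 4, column 5: eliminating its row and column leaves {A, E, D}.
Row 5, column 1: eliminating its row and column leaves {B, A, C, D}.
Row 5, column 2: eliminating its row and column leaves {B, A, C}.
Row 5, column 4: eliminating its row and column leaves {A, C, D}.
Row 5, column 5: eliminating its row and column leaves {B, A, D}.
Enumerating the assignments across these blanks that avoid any row or column repeat gives 56 completions.

56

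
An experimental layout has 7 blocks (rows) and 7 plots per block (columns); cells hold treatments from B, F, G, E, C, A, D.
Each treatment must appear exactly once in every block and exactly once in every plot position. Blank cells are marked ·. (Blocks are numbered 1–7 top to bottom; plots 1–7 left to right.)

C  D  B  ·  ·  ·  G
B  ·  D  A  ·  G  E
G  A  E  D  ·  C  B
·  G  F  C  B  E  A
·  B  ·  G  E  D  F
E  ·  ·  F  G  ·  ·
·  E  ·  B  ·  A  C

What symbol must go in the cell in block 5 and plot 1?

Block 5 already has {B, F, G, E, D} and plot 1 already has {B, G, E, C}, so block 5, plot 1 must be A.

A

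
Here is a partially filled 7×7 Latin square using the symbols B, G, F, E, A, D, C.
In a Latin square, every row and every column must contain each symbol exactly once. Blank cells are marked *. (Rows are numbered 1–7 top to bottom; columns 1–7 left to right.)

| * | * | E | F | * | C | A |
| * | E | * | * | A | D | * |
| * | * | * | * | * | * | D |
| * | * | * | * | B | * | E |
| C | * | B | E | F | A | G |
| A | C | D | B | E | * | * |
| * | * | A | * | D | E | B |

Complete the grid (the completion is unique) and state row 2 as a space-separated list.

B E F G A D C

Row 1, column 5: row 1 has {F, E, A, C} and column 5 has {B, F, E, A, D}, leaving only G.
Row 3, column 5: row 3 has {D} and column 5 has {B, G, F, E, A, D}, leaving only C.
Row 5, column 2: row 5 has {B, G, F, E, A, C} and column 2 has {E, C}, leaving only D.
Row 1, column 2: row 1 has {G, F, E, A, C} and column 2 has {E, D, C}, leaving only B.
Row 1, column 1: row 1 has {B, G, F, E, A, C} and column 1 has {A, C}, leaving only D.
Row 6, column 7: row 6 has {B, E, A, D, C} and column 7 has {B, G, E, A, D}, leaving only F.
Row 2, column 7: row 2 has {E, A, D} and column 7 has {B, G, F, E, A, D}, leaving only C.
Row 2, column 4: row 2 has {E, A, D, C} and column 4 has {B, F, E}, leaving only G.
Row 2, column 3: row 2 has {G, E, A, D, C} and column 3 has {B, E, A, D}, leaving only F.
Row 2, column 1: row 2 has {G, F, E, A, D, C} and column 1 has {A, D, C}, leaving only B.
So row 2 reads: B E F G A D C.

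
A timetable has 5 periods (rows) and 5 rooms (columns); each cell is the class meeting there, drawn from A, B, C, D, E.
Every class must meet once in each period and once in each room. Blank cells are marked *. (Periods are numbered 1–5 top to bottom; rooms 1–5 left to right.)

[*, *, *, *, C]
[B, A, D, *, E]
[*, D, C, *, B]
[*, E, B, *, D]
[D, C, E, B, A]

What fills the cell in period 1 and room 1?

E

Period 1, room 2: period 1 has {C} and room 2 has {A, C, D, E}, leaving only B.
Period 1, room 3: period 1 has {B, C} and room 3 has {B, C, D, E}, leaving only A.
Period 1 already has {A, B, C} and room 1 already has {B, D}, so period 1, room 1 must be E.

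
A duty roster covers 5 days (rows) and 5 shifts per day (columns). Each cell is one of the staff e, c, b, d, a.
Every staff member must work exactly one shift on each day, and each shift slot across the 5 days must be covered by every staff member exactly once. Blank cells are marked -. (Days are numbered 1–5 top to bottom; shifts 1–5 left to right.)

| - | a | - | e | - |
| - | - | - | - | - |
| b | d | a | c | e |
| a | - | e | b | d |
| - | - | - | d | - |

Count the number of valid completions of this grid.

Day 1, shift 1: eliminating its day and shift leaves {c, d}.
Day 1, shift 3: eliminating its day and shift leaves {c, b, d}.
Day 1, shift 5: eliminating its day and shift leaves {c, b}.
Day 2, shift 1: eliminating its day and shift leaves {e, c, d}.
Day 2, shift 2: eliminating its day and shift leaves {e, c, b}.
Day 2, shift 3: eliminating its day and shift leaves {c, b, d}.
Day 2, shift 4: eliminating its day and shift leaves {a}.
Day 2, shift 5: eliminating its day and shift leaves {c, b, a}.
Day 4, shift 2: eliminating its day and shift leaves {c}.
Day 5, shift 1: eliminating its day and shift leaves {e, c}.
Day 5, shift 2: eliminating its day and shift leaves {e, c, b}.
Day 5, shift 3: eliminating its day and shift leaves {c, b}.
Day 5, shift 5: eliminating its day and shift leaves {c, b, a}.
Enumerating the assignments across these blanks that avoid any day or shift repeat gives 3 completions.

3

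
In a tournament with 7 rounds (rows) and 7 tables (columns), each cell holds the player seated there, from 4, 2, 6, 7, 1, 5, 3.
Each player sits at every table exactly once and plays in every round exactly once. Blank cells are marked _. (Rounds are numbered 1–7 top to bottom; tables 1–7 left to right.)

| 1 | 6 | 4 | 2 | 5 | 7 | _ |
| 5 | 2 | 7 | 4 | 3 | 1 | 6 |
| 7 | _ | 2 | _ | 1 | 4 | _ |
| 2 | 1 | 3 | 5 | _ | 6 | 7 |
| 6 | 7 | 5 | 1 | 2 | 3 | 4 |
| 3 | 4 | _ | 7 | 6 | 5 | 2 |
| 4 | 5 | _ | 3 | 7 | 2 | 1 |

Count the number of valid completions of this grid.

Round 1, table 7: eliminating its round and table leaves {3}.
Round 3, table 2: eliminating its round and table leaves {3}.
Round 3, table 4: eliminating its round and table leaves {6}.
Round 3, table 7: eliminating its round and table leaves {5, 3}.
Round 4, table 5: eliminating its round and table leaves {4}.
Round 6, table 3: eliminating its round and table leaves {1}.
Round 7, table 3: eliminating its round and table leaves {6}.
Only one assignment across all blanks avoids any round or table repeat, giving 1 completion.

1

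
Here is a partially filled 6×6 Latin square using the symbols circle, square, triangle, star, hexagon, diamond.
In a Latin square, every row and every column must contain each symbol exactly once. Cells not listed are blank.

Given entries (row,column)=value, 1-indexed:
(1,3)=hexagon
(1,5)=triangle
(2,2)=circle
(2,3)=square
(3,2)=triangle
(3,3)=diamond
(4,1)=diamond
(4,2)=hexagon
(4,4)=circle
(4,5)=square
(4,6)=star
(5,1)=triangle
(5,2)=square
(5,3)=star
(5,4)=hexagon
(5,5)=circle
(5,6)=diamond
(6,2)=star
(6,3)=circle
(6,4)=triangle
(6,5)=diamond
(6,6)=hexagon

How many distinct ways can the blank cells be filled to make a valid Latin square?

3

Row 1, column 1: eliminating its row and column leaves {circle, square, star}.
Row 1, column 2: eliminating its row and column leaves {diamond}.
Row 1, column 4: eliminating its row and column leaves {square, star, diamond}.
Row 1, column 6: eliminating its row and column leaves {circle, square}.
Row 2, column 1: eliminating its row and column leaves {star, hexagon}.
Row 2, column 4: eliminating its row and column leaves {star, diamond}.
Row 2, column 5: eliminating its row and column leaves {star, hexagon}.
Row 2, column 6: eliminating its row and column leaves {triangle}.
Row 3, column 1: eliminating its row and column leaves {circle, square, star, hexagon}.
Row 3, column 4: eliminating its row and column leaves {square, star}.
Row 3, column 5: eliminating its row and column leaves {star, hexagon}.
Row 3, column 6: eliminating its row and column leaves {circle, square}.
Row 4, column 3: eliminating its row and column leaves {triangle}.
Row 6, column 1: eliminating its row and column leaves {square}.
Enumerating the assignments across these blanks that avoid any row or column repeat gives 3 completions.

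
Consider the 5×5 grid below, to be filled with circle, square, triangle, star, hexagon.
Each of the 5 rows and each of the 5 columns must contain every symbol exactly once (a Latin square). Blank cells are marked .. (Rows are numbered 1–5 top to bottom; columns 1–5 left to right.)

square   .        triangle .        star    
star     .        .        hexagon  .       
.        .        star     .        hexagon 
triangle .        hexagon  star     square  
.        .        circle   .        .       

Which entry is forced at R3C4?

triangle

Row 1, column 4: row 1 has {square, triangle, star} and column 4 has {star, hexagon}, leaving only circle.
Row 1, column 2: row 1 has {circle, square, triangle, star} and column 2 has {}, leaving only hexagon.
Row 2, column 3: row 2 has {star, hexagon} and column 3 has {circle, triangle, star, hexagon}, leaving only square.
Row 3, column 1: row 3 has {star, hexagon} and column 1 has {square, triangle, star}, leaving only circle.
Row 4, column 2: row 4 has {square, triangle, star, hexagon} and column 2 has {hexagon}, leaving only circle.
Row 2, column 2: row 2 has {square, star, hexagon} and column 2 has {circle, hexagon}, leaving only triangle.
Row 2, column 5: row 2 has {square, triangle, star, hexagon} and column 5 has {square, star, hexagon}, leaving only circle.
Row 3, column 2: row 3 has {circle, star, hexagon} and column 2 has {circle, triangle, hexagon}, leaving only square.
Row 3 already has {circle, square, star, hexagon} and column 4 already has {circle, star, hexagon}, so row 3, column 4 must be triangle.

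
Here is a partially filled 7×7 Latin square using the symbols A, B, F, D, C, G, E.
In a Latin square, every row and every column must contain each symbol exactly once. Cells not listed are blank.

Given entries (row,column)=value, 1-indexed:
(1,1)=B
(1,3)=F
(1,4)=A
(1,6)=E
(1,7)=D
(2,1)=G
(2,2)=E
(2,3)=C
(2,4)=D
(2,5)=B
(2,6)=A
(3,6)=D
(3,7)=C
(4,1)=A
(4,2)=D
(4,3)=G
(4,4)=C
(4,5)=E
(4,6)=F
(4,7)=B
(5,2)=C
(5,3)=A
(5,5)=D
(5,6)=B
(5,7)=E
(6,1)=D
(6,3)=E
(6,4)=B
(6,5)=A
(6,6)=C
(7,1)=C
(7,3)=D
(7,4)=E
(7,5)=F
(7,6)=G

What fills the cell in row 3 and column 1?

E

Row 1, column 2: row 1 has {A, B, F, D, E} and column 2 has {D, C, E}, leaving only G.
Row 1, column 5: row 1 has {A, B, F, D, G, E} and column 5 has {A, B, F, D, E}, leaving only C.
Row 2, column 7: row 2 has {A, B, D, C, G, E} and column 7 has {B, D, C, E}, leaving only F.
Row 3, column 3: row 3 has {D, C} and column 3 has {A, F, D, C, G, E}, leaving only B.
Row 3, column 5: row 3 has {B, D, C} and column 5 has {A, B, F, D, C, E}, leaving only G.
Row 3, column 4: row 3 has {B, D, C, G} and column 4 has {A, B, D, C, E}, leaving only F.
Row 3 already has {B, F, D, C, G} and column 1 already has {A, B, D, C, G}, so row 3, column 1 must be E.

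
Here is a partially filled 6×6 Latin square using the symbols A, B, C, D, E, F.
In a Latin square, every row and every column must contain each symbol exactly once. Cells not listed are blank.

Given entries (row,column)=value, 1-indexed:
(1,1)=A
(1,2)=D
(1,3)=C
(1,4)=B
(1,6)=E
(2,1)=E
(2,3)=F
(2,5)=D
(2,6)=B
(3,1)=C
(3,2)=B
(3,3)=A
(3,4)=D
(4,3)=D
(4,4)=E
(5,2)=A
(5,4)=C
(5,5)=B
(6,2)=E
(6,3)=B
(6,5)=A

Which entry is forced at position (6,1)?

D

Row 1, column 5: row 1 has {A, B, C, D, E} and column 5 has {A, B, D}, leaving only F.
Row 2, column 2: row 2 has {B, D, E, F} and column 2 has {A, B, D, E}, leaving only C.
Row 2, column 4: row 2 has {B, C, D, E, F} and column 4 has {B, C, D, E}, leaving only A.
Row 3, column 5: row 3 has {A, B, C, D} and column 5 has {A, B, D, F}, leaving only E.
Row 3, column 6: row 3 has {A, B, C, D, E} and column 6 has {B, E}, leaving only F.
Row 4, column 2: row 4 has {D, E} and column 2 has {A, B, C, D, E}, leaving only F.
Row 4, column 1: row 4 has {D, E, F} and column 1 has {A, C, E}, leaving only B.
Row 4, column 5: row 4 has {B, D, E, F} and column 5 has {A, B, D, E, F}, leaving only C.
Row 4, column 6: row 4 has {B, C, D, E, F} and column 6 has {B, E, F}, leaving only A.
Row 5, column 3: row 5 has {A, B, C} and column 3 has {A, B, C, D, F}, leaving only E.
Row 5, column 6: row 5 has {A, B, C, E} and column 6 has {A, B, E, F}, leaving only D.
Row 5, column 1: row 5 has {A, B, C, D, E} and column 1 has {A, B, C, E}, leaving only F.
Row 6 already has {A, B, E} and column 1 already has {A, B, C, E, F}, so row 6, column 1 must be D.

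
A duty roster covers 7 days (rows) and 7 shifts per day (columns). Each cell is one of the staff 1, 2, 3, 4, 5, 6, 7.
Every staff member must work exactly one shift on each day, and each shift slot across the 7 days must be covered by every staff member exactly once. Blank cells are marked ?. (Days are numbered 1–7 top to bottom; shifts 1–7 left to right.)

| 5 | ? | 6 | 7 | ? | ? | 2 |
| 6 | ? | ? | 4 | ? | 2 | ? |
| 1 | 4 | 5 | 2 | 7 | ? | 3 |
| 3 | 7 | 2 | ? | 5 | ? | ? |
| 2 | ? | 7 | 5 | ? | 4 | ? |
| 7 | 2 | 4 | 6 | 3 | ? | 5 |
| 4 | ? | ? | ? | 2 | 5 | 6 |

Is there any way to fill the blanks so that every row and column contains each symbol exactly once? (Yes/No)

No

Day 2, shift 5: day 2 has {2, 4, 6} and shift 5 has {2, 3, 5, 7}, so it must be 1.
Day 1, shift 5: day 1 has {2, 5, 6, 7} and shift 5 has {1, 2, 3, 5, 7}, so it must be 4.
Day 2, shift 3: day 2 has {1, 2, 4, 6} and shift 3 has {2, 4, 5, 6, 7}, so it must be 3.
Day 2, shift 2: day 2 has {1, 2, 3, 4, 6} and shift 2 has {2, 4, 7}, so it must be 5.
Day 2, shift 7: day 2 has {1, 2, 3, 4, 5, 6} and shift 7 has {2, 3, 5, 6}, so it must be 7.
Day 3, shift 6: day 3 has {1, 2, 3, 4, 5, 7} and shift 6 has {2, 4, 5}, so it must be 6.
Day 4, shift 4: day 4 has {2, 3, 5, 7} and shift 4 has {2, 4, 5, 6, 7}, so it must be 1.
Now day 4, shift 6: day 4 together with shift 6 already contain {1, 2, 3, 4, 5, 6, 7} — every symbol — so nothing can go there. The grid has no valid completion.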